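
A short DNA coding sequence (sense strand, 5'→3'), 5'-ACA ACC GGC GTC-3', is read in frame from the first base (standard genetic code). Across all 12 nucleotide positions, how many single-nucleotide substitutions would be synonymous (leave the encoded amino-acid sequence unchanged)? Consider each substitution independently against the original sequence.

12

Codon 1 (ACA, Thr): 3 synonymous substitutions.
Codon 2 (ACC, Thr): 3 synonymous substitutions.
Codon 3 (GGC, Gly): 3 synonymous substitutions.
Codon 4 (GTC, Val): 3 synonymous substitutions.
Total: 3 + 3 + 3 + 3 = 12.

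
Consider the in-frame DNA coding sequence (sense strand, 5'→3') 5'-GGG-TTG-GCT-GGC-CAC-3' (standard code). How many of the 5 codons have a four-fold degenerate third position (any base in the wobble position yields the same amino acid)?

3

Codon 1 GGG (Gly): third position 4-fold.
Codon 2 TTG (Leu): third position 2-fold.
Codon 3 GCT (Ala): third position 4-fold.
Codon 4 GGC (Gly): third position 4-fold.
Codon 5 CAC (His): third position 2-fold.
Four-fold degenerate third positions: 3.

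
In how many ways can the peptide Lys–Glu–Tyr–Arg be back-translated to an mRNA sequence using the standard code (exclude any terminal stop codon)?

Lys: 2 codons.
Glu: 2 codons.
Tyr: 2 codons.
Arg: 6 codons.
2 × 2 × 2 × 6 = 48.

48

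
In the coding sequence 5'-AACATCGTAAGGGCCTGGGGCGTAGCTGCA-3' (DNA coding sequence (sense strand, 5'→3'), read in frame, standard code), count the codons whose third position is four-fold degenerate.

6

Codon 1 AAC (Asn): third position 2-fold.
Codon 2 ATC (Ile): third position 3-fold.
Codon 3 GTA (Val): third position 4-fold.
Codon 4 AGG (Arg): third position 2-fold.
Codon 5 GCC (Ala): third position 4-fold.
Codon 6 TGG (Trp): third position 1-fold.
Codon 7 GGC (Gly): third position 4-fold.
Codon 8 GTA (Val): third position 4-fold.
Codon 9 GCT (Ala): third position 4-fold.
Codon 10 GCA (Ala): third position 4-fold.
Four-fold degenerate third positions: 6.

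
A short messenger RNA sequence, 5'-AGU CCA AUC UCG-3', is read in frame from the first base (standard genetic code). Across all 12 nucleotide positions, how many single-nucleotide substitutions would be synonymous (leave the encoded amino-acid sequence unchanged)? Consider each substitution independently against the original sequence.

9

Codon 1 (AGU, Ser): 1 synonymous substitution.
Codon 2 (CCA, Pro): 3 synonymous substitutions.
Codon 3 (AUC, Ile): 2 synonymous substitutions.
Codon 4 (UCG, Ser): 3 synonymous substitutions.
Total: 1 + 3 + 2 + 3 = 9.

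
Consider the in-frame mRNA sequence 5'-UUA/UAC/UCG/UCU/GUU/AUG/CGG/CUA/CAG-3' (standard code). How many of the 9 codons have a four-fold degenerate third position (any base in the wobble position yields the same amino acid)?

5

Codon 1 UUA (Leu): third position 2-fold.
Codon 2 UAC (Tyr): third position 2-fold.
Codon 3 UCG (Ser): third position 4-fold.
Codon 4 UCU (Ser): third position 4-fold.
Codon 5 GUU (Val): third position 4-fold.
Codon 6 AUG (Met): third position 1-fold.
Codon 7 CGG (Arg): third position 4-fold.
Codon 8 CUA (Leu): third position 4-fold.
Codon 9 CAG (Gln): third position 2-fold.
Four-fold degenerate third positions: 5.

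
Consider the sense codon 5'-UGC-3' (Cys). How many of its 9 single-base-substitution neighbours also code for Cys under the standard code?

1

Position 1: none → 0 synonymous.
Position 2: none → 0 synonymous.
Position 3: UGU → 1 synonymous.
Total: 0 + 0 + 1 = 1.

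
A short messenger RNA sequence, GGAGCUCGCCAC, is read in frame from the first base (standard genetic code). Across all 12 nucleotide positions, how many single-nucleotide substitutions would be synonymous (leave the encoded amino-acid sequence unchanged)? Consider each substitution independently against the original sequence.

10

Codon 1 (GGA, Gly): 3 synonymous substitutions.
Codon 2 (GCU, Ala): 3 synonymous substitutions.
Codon 3 (CGC, Arg): 3 synonymous substitutions.
Codon 4 (CAC, His): 1 synonymous substitution.
Total: 3 + 3 + 3 + 1 = 10.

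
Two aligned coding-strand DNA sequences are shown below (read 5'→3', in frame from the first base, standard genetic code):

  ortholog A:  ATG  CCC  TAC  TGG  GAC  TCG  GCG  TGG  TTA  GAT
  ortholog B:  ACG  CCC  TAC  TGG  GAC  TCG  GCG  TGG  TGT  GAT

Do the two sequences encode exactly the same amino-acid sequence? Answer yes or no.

Codon 1: ATG Met / ACG Thr — nonsynonymous.
Codon 2: CCC Pro / CCC Pro — identical.
Codon 3: TAC Tyr / TAC Tyr — identical.
Codon 4: TGG Trp / TGG Trp — identical.
Codon 5: GAC Asp / GAC Asp — identical.
Codon 6: TCG Ser / TCG Ser — identical.
Codon 7: GCG Ala / GCG Ala — identical.
Codon 8: TGG Trp / TGG Trp — identical.
Codon 9: TTA Leu / TGT Cys — nonsynonymous.
Codon 10: GAT Asp / GAT Asp — identical.
Nonsynonymous differences: 2 → different protein.

no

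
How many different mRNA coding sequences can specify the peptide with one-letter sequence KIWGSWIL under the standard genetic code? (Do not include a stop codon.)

2592

Lys: 2 codons.
Ile: 3 codons.
Trp: 1 codon.
Gly: 4 codons.
Ser: 6 codons.
Trp: 1 codon.
Ile: 3 codons.
Leu: 6 codons.
2 × 3 × 1 × 4 × 6 × 1 × 3 × 6 = 2592.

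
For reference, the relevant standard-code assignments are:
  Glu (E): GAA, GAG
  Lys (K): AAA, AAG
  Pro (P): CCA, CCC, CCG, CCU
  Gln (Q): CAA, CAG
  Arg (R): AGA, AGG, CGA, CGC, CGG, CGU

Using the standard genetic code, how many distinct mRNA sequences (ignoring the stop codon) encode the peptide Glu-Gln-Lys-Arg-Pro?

Glu: 2 codons.
Gln: 2 codons.
Lys: 2 codons.
Arg: 6 codons.
Pro: 4 codons.
2 × 2 × 2 × 6 × 4 = 192.

192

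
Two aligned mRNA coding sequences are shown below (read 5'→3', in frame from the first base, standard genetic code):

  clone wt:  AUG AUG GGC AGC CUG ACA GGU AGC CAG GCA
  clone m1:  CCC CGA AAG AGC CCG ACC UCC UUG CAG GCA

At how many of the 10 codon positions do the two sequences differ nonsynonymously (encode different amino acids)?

Codon 1: AUG Met / CCC Pro — nonsynonymous.
Codon 2: AUG Met / CGA Arg — nonsynonymous.
Codon 3: GGC Gly / AAG Lys — nonsynonymous.
Codon 4: AGC Ser / AGC Ser — identical.
Codon 5: CUG Leu / CCG Pro — nonsynonymous.
Codon 6: ACA Thr / ACC Thr — synonymous.
Codon 7: GGU Gly / UCC Ser — nonsynonymous.
Codon 8: AGC Ser / UUG Leu — nonsynonymous.
Codon 9: CAG Gln / CAG Gln — identical.
Codon 10: GCA Ala / GCA Ala — identical.
Nonsynonymous differences: 6.

6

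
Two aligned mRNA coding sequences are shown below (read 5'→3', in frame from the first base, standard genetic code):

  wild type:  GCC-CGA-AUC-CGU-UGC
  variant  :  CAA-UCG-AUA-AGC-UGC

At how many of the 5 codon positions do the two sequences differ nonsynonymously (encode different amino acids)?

Codon 1: GCC Ala / CAA Gln — nonsynonymous.
Codon 2: CGA Arg / UCG Ser — nonsynonymous.
Codon 3: AUC Ile / AUA Ile — synonymous.
Codon 4: CGU Arg / AGC Ser — nonsynonymous.
Codon 5: UGC Cys / UGC Cys — identical.
Nonsynonymous differences: 3.

3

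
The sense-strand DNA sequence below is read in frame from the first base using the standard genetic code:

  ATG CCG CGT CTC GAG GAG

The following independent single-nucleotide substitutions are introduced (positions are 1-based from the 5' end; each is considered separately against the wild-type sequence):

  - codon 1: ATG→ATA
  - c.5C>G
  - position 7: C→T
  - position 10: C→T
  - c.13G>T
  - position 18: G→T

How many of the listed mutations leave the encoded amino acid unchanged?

Codon 1: ATG (Met) → ATA (Ile) — missense.
Codon 2: CCG (Pro) → CGG (Arg) — missense.
Codon 3: CGT (Arg) → TGT (Cys) — missense.
Codon 4: CTC (Leu) → TTC (Phe) — missense.
Codon 5: GAG (Glu) → TAG (Stop) — nonsense.
Codon 6: GAG (Glu) → GAT (Asp) — missense.
Synonymous: 0 of 6.

0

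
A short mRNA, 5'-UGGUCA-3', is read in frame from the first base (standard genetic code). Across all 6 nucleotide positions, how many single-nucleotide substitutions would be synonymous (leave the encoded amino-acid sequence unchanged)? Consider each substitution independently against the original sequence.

Codon 1 (UGG, Trp): 0 synonymous substitutions.
Codon 2 (UCA, Ser): 3 synonymous substitutions.
Total: 0 + 3 = 3.

3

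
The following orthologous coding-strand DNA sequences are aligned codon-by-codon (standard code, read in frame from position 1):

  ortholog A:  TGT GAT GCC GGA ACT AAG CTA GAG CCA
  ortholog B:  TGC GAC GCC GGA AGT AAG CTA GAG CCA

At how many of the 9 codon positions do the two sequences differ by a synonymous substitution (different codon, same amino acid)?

2

Codon 1: TGT Cys / TGC Cys — synonymous.
Codon 2: GAT Asp / GAC Asp — synonymous.
Codon 3: GCC Ala / GCC Ala — identical.
Codon 4: GGA Gly / GGA Gly — identical.
Codon 5: ACT Thr / AGT Ser — nonsynonymous.
Codon 6: AAG Lys / AAG Lys — identical.
Codon 7: CTA Leu / CTA Leu — identical.
Codon 8: GAG Glu / GAG Glu — identical.
Codon 9: CCA Pro / CCA Pro — identical.
Synonymous differences: 2.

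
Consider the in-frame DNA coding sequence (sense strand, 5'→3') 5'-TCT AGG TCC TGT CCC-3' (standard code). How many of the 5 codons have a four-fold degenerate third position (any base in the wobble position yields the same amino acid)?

3

Codon 1 TCT (Ser): third position 4-fold.
Codon 2 AGG (Arg): third position 2-fold.
Codon 3 TCC (Ser): third position 4-fold.
Codon 4 TGT (Cys): third position 2-fold.
Codon 5 CCC (Pro): third position 4-fold.
Four-fold degenerate third positions: 3.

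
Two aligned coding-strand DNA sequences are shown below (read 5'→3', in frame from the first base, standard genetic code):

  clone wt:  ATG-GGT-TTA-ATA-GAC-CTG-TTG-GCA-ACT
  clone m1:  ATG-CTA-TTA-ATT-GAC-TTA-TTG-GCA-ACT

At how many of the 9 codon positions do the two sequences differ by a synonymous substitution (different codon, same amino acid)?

Codon 1: ATG Met / ATG Met — identical.
Codon 2: GGT Gly / CTA Leu — nonsynonymous.
Codon 3: TTA Leu / TTA Leu — identical.
Codon 4: ATA Ile / ATT Ile — synonymous.
Codon 5: GAC Asp / GAC Asp — identical.
Codon 6: CTG Leu / TTA Leu — synonymous.
Codon 7: TTG Leu / TTG Leu — identical.
Codon 8: GCA Ala / GCA Ala — identical.
Codon 9: ACT Thr / ACT Thr — identical.
Synonymous differences: 2.

2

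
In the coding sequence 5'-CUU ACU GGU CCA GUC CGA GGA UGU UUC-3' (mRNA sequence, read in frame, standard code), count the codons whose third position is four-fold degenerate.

Codon 1 CUU (Leu): third position 4-fold.
Codon 2 ACU (Thr): third position 4-fold.
Codon 3 GGU (Gly): third position 4-fold.
Codon 4 CCA (Pro): third position 4-fold.
Codon 5 GUC (Val): third position 4-fold.
Codon 6 CGA (Arg): third position 4-fold.
Codon 7 GGA (Gly): third position 4-fold.
Codon 8 UGU (Cys): third position 2-fold.
Codon 9 UUC (Phe): third position 2-fold.
Four-fold degenerate third positions: 7.

7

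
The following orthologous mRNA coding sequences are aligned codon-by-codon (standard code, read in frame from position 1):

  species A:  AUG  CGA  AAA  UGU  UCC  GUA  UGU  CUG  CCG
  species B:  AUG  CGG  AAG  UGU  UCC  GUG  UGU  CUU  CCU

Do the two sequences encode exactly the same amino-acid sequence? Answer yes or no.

Codon 1: AUG Met / AUG Met — identical.
Codon 2: CGA Arg / CGG Arg — synonymous.
Codon 3: AAA Lys / AAG Lys — synonymous.
Codon 4: UGU Cys / UGU Cys — identical.
Codon 5: UCC Ser / UCC Ser — identical.
Codon 6: GUA Val / GUG Val — synonymous.
Codon 7: UGU Cys / UGU Cys — identical.
Codon 8: CUG Leu / CUU Leu — synonymous.
Codon 9: CCG Pro / CCU Pro — synonymous.
Nonsynonymous differences: 0 → same protein.

yes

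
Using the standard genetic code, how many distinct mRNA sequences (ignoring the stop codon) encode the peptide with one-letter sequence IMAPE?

Ile: 3 codons.
Met: 1 codon.
Ala: 4 codons.
Pro: 4 codons.
Glu: 2 codons.
3 × 1 × 4 × 4 × 2 = 96.

96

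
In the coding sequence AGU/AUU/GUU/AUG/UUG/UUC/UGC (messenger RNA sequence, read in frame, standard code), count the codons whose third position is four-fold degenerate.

Codon 1 AGU (Ser): third position 2-fold.
Codon 2 AUU (Ile): third position 3-fold.
Codon 3 GUU (Val): third position 4-fold.
Codon 4 AUG (Met): third position 1-fold.
Codon 5 UUG (Leu): third position 2-fold.
Codon 6 UUC (Phe): third position 2-fold.
Codon 7 UGC (Cys): third position 2-fold.
Four-fold degenerate third positions: 1.

1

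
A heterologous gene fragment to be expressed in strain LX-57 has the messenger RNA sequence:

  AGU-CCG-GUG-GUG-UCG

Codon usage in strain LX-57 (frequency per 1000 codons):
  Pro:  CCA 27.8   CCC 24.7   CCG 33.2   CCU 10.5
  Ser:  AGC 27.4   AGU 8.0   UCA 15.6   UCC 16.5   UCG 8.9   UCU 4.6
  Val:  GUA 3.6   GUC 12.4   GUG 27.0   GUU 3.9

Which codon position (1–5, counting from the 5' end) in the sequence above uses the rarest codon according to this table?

Codon 1 AGU (Ser): 8.0 per 1000.
Codon 2 CCG (Pro): 33.2 per 1000.
Codon 3 GUG (Val): 27.0 per 1000.
Codon 4 GUG (Val): 27.0 per 1000.
Codon 5 UCG (Ser): 8.9 per 1000.
Lowest frequency is 8.0 at codon 1.

1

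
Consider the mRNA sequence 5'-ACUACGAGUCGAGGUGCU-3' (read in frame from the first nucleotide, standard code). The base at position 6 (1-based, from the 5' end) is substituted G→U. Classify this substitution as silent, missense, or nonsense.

Position 6 falls in codon 2: ACG → Thr.
After the substitution the codon is ACU → Thr.
Both encode Thr, so the change is synonymous.

silent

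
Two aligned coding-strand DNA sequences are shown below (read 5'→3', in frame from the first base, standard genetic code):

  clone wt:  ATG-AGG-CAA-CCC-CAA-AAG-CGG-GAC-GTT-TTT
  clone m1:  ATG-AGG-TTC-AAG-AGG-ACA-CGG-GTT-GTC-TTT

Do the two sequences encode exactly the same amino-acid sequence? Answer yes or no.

Codon 1: ATG Met / ATG Met — identical.
Codon 2: AGG Arg / AGG Arg — identical.
Codon 3: CAA Gln / TTC Phe — nonsynonymous.
Codon 4: CCC Pro / AAG Lys — nonsynonymous.
Codon 5: CAA Gln / AGG Arg — nonsynonymous.
Codon 6: AAG Lys / ACA Thr — nonsynonymous.
Codon 7: CGG Arg / CGG Arg — identical.
Codon 8: GAC Asp / GTT Val — nonsynonymous.
Codon 9: GTT Val / GTC Val — synonymous.
Codon 10: TTT Phe / TTT Phe — identical.
Nonsynonymous differences: 5 → different protein.

no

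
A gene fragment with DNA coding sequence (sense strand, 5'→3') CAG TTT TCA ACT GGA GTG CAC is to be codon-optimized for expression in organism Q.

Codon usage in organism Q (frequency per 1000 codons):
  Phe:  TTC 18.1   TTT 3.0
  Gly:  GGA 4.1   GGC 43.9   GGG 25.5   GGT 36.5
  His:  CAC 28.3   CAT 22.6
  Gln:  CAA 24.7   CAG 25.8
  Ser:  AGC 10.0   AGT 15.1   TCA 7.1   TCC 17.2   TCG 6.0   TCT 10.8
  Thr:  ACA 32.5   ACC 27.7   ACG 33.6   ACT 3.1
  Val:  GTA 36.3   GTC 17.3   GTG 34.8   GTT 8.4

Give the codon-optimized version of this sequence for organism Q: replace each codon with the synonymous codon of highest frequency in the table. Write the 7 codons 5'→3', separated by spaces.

Codon 1 (Gln): best is CAG at 25.8.
Codon 2 (Phe): best is TTC at 18.1.
Codon 3 (Ser): best is TCC at 17.2.
Codon 4 (Thr): best is ACG at 33.6.
Codon 5 (Gly): best is GGC at 43.9.
Codon 6 (Val): best is GTA at 36.3.
Codon 7 (His): best is CAC at 28.3.

CAG TTC TCC ACG GGC GTA CAC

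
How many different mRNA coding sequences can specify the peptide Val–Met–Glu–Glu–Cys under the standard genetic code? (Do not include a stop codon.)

32

Val: 4 codons.
Met: 1 codon.
Glu: 2 codons.
Glu: 2 codons.
Cys: 2 codons.
4 × 1 × 2 × 2 × 2 = 32.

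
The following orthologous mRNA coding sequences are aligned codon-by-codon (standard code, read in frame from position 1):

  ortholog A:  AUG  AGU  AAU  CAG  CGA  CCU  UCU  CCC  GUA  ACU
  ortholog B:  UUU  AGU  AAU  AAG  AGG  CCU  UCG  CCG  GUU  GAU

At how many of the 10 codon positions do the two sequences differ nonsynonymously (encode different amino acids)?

3

Codon 1: AUG Met / UUU Phe — nonsynonymous.
Codon 2: AGU Ser / AGU Ser — identical.
Codon 3: AAU Asn / AAU Asn — identical.
Codon 4: CAG Gln / AAG Lys — nonsynonymous.
Codon 5: CGA Arg / AGG Arg — synonymous.
Codon 6: CCU Pro / CCU Pro — identical.
Codon 7: UCU Ser / UCG Ser — synonymous.
Codon 8: CCC Pro / CCG Pro — synonymous.
Codon 9: GUA Val / GUU Val — synonymous.
Codon 10: ACU Thr / GAU Asp — nonsynonymous.
Nonsynonymous differences: 3.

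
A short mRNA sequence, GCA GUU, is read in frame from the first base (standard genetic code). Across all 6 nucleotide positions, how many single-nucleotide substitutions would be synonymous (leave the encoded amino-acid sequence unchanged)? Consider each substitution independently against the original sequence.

6

Codon 1 (GCA, Ala): 3 synonymous substitutions.
Codon 2 (GUU, Val): 3 synonymous substitutions.
Total: 3 + 3 = 6.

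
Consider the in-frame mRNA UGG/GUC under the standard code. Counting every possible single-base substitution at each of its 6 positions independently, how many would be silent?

3

Codon 1 (UGG, Trp): 0 synonymous substitutions.
Codon 2 (GUC, Val): 3 synonymous substitutions.
Total: 0 + 3 = 3.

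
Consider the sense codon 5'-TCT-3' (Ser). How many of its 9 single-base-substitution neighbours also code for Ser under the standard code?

3

Position 1: none → 0 synonymous.
Position 2: none → 0 synonymous.
Position 3: TCC, TCA, TCG → 3 synonymous.
Total: 0 + 0 + 3 = 3.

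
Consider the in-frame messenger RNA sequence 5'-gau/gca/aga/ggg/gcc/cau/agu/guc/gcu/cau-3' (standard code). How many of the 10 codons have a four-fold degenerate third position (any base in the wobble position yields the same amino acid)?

5

Codon 1 GAU (Asp): third position 2-fold.
Codon 2 GCA (Ala): third position 4-fold.
Codon 3 AGA (Arg): third position 2-fold.
Codon 4 GGG (Gly): third position 4-fold.
Codon 5 GCC (Ala): third position 4-fold.
Codon 6 CAU (His): third position 2-fold.
Codon 7 AGU (Ser): third position 2-fold.
Codon 8 GUC (Val): third position 4-fold.
Codon 9 GCU (Ala): third position 4-fold.
Codon 10 CAU (His): third position 2-fold.
Four-fold degenerate third positions: 5.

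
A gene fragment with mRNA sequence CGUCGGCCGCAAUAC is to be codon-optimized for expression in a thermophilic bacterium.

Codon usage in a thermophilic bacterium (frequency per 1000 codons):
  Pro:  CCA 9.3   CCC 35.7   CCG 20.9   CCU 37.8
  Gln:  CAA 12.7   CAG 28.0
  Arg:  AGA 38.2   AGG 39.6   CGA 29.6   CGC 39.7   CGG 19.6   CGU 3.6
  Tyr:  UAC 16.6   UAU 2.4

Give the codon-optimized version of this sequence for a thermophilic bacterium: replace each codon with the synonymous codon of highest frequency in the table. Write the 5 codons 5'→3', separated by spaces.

Codon 1 (Arg): best is CGC at 39.7.
Codon 2 (Arg): best is CGC at 39.7.
Codon 3 (Pro): best is CCU at 37.8.
Codon 4 (Gln): best is CAG at 28.0.
Codon 5 (Tyr): best is UAC at 16.6.

CGC CGC CCU CAG UAC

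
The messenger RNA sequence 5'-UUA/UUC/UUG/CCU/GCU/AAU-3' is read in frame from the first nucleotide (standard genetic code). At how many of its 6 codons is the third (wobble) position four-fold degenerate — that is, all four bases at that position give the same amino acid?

Codon 1 UUA (Leu): third position 2-fold.
Codon 2 UUC (Phe): third position 2-fold.
Codon 3 UUG (Leu): third position 2-fold.
Codon 4 CCU (Pro): third position 4-fold.
Codon 5 GCU (Ala): third position 4-fold.
Codon 6 AAU (Asn): third position 2-fold.
Four-fold degenerate third positions: 2.

2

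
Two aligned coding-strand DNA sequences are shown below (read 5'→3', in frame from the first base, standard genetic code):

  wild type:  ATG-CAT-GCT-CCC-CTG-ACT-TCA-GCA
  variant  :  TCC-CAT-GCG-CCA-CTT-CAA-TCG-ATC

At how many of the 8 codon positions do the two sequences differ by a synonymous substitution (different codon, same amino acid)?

4

Codon 1: ATG Met / TCC Ser — nonsynonymous.
Codon 2: CAT His / CAT His — identical.
Codon 3: GCT Ala / GCG Ala — synonymous.
Codon 4: CCC Pro / CCA Pro — synonymous.
Codon 5: CTG Leu / CTT Leu — synonymous.
Codon 6: ACT Thr / CAA Gln — nonsynonymous.
Codon 7: TCA Ser / TCG Ser — synonymous.
Codon 8: GCA Ala / ATC Ile — nonsynonymous.
Synonymous differences: 4.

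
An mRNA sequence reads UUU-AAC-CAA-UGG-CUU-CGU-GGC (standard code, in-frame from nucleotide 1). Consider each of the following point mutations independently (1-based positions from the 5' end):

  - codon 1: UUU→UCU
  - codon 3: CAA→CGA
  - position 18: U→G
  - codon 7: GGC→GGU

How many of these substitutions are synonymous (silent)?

2

Codon 1: UUU (Phe) → UCU (Ser) — missense.
Codon 3: CAA (Gln) → CGA (Arg) — missense.
Codon 6: CGU (Arg) → CGG (Arg) — synonymous.
Codon 7: GGC (Gly) → GGU (Gly) — synonymous.
Synonymous: 2 of 4.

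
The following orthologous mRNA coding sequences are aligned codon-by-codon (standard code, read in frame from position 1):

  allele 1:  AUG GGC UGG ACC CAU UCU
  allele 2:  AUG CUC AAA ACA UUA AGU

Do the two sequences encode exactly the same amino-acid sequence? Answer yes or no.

no

Codon 1: AUG Met / AUG Met — identical.
Codon 2: GGC Gly / CUC Leu — nonsynonymous.
Codon 3: UGG Trp / AAA Lys — nonsynonymous.
Codon 4: ACC Thr / ACA Thr — synonymous.
Codon 5: CAU His / UUA Leu — nonsynonymous.
Codon 6: UCU Ser / AGU Ser — synonymous.
Nonsynonymous differences: 3 → different protein.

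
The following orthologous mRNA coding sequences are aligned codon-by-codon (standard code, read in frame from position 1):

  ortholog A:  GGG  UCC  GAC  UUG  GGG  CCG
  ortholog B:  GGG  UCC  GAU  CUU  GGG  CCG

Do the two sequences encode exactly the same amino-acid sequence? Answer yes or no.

yes

Codon 1: GGG Gly / GGG Gly — identical.
Codon 2: UCC Ser / UCC Ser — identical.
Codon 3: GAC Asp / GAU Asp — synonymous.
Codon 4: UUG Leu / CUU Leu — synonymous.
Codon 5: GGG Gly / GGG Gly — identical.
Codon 6: CCG Pro / CCG Pro — identical.
Nonsynonymous differences: 0 → same protein.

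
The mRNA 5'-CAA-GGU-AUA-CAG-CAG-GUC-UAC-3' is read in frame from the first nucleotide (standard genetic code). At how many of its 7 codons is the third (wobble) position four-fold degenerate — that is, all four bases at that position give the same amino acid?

2

Codon 1 CAA (Gln): third position 2-fold.
Codon 2 GGU (Gly): third position 4-fold.
Codon 3 AUA (Ile): third position 3-fold.
Codon 4 CAG (Gln): third position 2-fold.
Codon 5 CAG (Gln): third position 2-fold.
Codon 6 GUC (Val): third position 4-fold.
Codon 7 UAC (Tyr): third position 2-fold.
Four-fold degenerate third positions: 2.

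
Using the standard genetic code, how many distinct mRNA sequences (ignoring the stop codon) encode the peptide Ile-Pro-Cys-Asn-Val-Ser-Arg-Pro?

Ile: 3 codons.
Pro: 4 codons.
Cys: 2 codons.
Asn: 2 codons.
Val: 4 codons.
Ser: 6 codons.
Arg: 6 codons.
Pro: 4 codons.
3 × 4 × 2 × 2 × 4 × 6 × 6 × 4 = 27648.

27648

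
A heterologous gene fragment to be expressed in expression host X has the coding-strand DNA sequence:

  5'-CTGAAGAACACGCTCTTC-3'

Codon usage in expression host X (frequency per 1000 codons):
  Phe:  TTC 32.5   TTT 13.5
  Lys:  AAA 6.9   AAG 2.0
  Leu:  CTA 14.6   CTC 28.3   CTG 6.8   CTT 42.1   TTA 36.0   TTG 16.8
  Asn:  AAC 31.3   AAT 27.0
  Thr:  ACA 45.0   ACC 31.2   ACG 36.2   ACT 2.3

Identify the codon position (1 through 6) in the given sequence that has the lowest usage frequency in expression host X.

2

Codon 1 CTG (Leu): 6.8 per 1000.
Codon 2 AAG (Lys): 2.0 per 1000.
Codon 3 AAC (Asn): 31.3 per 1000.
Codon 4 ACG (Thr): 36.2 per 1000.
Codon 5 CTC (Leu): 28.3 per 1000.
Codon 6 TTC (Phe): 32.5 per 1000.
Lowest frequency is 2.0 at codon 2.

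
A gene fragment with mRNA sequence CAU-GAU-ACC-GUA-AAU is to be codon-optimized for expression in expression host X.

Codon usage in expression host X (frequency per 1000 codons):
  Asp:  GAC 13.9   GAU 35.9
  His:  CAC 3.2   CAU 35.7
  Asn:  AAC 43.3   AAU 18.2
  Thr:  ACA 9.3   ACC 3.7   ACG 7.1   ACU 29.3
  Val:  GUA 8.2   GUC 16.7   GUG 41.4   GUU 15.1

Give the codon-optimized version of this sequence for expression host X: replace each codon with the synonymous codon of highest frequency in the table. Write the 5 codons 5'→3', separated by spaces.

Codon 1 (His): best is CAU at 35.7.
Codon 2 (Asp): best is GAU at 35.9.
Codon 3 (Thr): best is ACU at 29.3.
Codon 4 (Val): best is GUG at 41.4.
Codon 5 (Asn): best is AAC at 43.3.

CAU GAU ACU GUG AAC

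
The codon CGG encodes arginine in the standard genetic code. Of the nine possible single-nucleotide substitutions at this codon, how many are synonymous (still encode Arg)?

Position 1: AGG → 1 synonymous.
Position 2: none → 0 synonymous.
Position 3: CGT, CGC, CGA → 3 synonymous.
Total: 1 + 0 + 3 = 4.

4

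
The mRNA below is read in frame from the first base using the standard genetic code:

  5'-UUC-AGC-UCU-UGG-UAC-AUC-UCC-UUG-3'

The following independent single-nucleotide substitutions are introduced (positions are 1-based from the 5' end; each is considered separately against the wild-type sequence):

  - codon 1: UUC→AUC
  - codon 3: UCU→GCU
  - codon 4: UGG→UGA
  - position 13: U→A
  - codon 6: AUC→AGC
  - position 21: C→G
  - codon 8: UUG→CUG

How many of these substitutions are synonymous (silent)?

2

Codon 1: UUC (Phe) → AUC (Ile) — missense.
Codon 3: UCU (Ser) → GCU (Ala) — missense.
Codon 4: UGG (Trp) → UGA (Stop) — nonsense.
Codon 5: UAC (Tyr) → AAC (Asn) — missense.
Codon 6: AUC (Ile) → AGC (Ser) — missense.
Codon 7: UCC (Ser) → UCG (Ser) — synonymous.
Codon 8: UUG (Leu) → CUG (Leu) — synonymous.
Synonymous: 2 of 7.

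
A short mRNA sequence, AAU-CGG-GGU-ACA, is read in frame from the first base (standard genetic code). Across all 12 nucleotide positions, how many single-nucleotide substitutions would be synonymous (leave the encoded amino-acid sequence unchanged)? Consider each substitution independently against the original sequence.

11

Codon 1 (AAU, Asn): 1 synonymous substitution.
Codon 2 (CGG, Arg): 4 synonymous substitutions.
Codon 3 (GGU, Gly): 3 synonymous substitutions.
Codon 4 (ACA, Thr): 3 synonymous substitutions.
Total: 1 + 4 + 3 + 3 = 11.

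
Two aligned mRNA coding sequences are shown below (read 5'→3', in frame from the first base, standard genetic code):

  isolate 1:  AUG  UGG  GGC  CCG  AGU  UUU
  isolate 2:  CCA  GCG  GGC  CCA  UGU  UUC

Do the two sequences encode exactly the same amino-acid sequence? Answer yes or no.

Codon 1: AUG Met / CCA Pro — nonsynonymous.
Codon 2: UGG Trp / GCG Ala — nonsynonymous.
Codon 3: GGC Gly / GGC Gly — identical.
Codon 4: CCG Pro / CCA Pro — synonymous.
Codon 5: AGU Ser / UGU Cys — nonsynonymous.
Codon 6: UUU Phe / UUC Phe — synonymous.
Nonsynonymous differences: 3 → different protein.

no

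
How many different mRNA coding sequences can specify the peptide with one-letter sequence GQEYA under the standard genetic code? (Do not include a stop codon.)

128

Gly: 4 codons.
Gln: 2 codons.
Glu: 2 codons.
Tyr: 2 codons.
Ala: 4 codons.
4 × 2 × 2 × 2 × 4 = 128.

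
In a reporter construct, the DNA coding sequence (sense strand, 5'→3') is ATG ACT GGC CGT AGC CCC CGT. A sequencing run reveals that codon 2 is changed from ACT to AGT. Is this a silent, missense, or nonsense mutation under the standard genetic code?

Position 5 falls in codon 2: ACT → Thr.
After the substitution the codon is AGT → Ser.
Thr ≠ Ser, so this is a missense mutation.

missense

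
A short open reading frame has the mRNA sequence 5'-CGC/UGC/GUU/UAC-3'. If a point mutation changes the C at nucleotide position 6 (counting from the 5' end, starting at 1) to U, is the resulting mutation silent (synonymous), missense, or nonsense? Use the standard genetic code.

silent

Position 6 falls in codon 2: UGC → Cys.
After the substitution the codon is UGU → Cys.
Both encode Cys, so the change is synonymous.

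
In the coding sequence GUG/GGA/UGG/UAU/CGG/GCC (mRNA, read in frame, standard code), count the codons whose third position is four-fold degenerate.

Codon 1 GUG (Val): third position 4-fold.
Codon 2 GGA (Gly): third position 4-fold.
Codon 3 UGG (Trp): third position 1-fold.
Codon 4 UAU (Tyr): third position 2-fold.
Codon 5 CGG (Arg): third position 4-fold.
Codon 6 GCC (Ala): third position 4-fold.
Four-fold degenerate third positions: 4.

4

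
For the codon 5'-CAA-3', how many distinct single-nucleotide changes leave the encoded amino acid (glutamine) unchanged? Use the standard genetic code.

1

Position 1: none → 0 synonymous.
Position 2: none → 0 synonymous.
Position 3: CAG → 1 synonymous.
Total: 0 + 0 + 1 = 1.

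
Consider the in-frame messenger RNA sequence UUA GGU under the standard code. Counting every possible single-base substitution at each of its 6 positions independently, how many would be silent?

Codon 1 (UUA, Leu): 2 synonymous substitutions.
Codon 2 (GGU, Gly): 3 synonymous substitutions.
Total: 2 + 3 = 5.

5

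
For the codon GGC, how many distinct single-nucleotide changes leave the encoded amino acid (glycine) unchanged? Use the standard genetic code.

Position 1: none → 0 synonymous.
Position 2: none → 0 synonymous.
Position 3: GGU, GGA, GGG → 3 synonymous.
Total: 0 + 0 + 3 = 3.

3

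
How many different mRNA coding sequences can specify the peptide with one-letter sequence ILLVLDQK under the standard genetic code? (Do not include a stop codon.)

20736

Ile: 3 codons.
Leu: 6 codons.
Leu: 6 codons.
Val: 4 codons.
Leu: 6 codons.
Asp: 2 codons.
Gln: 2 codons.
Lys: 2 codons.
3 × 6 × 6 × 4 × 6 × 2 × 2 × 2 = 20736.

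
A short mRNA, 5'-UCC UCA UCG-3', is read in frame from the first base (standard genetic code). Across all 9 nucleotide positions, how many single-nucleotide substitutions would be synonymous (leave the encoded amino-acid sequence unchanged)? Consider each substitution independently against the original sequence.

Codon 1 (UCC, Ser): 3 synonymous substitutions.
Codon 2 (UCA, Ser): 3 synonymous substitutions.
Codon 3 (UCG, Ser): 3 synonymous substitutions.
Total: 3 + 3 + 3 = 9.

9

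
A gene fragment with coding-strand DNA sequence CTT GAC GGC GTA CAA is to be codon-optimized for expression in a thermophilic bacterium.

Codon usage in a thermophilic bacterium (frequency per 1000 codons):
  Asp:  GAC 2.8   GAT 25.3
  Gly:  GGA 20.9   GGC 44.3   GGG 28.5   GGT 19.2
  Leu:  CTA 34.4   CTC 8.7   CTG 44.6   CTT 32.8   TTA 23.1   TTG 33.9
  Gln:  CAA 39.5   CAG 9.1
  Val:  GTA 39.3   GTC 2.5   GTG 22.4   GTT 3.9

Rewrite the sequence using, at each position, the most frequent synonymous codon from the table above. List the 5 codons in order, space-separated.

CTG GAT GGC GTA CAA

Codon 1 (Leu): best is CTG at 44.6.
Codon 2 (Asp): best is GAT at 25.3.
Codon 3 (Gly): best is GGC at 44.3.
Codon 4 (Val): best is GTA at 39.3.
Codon 5 (Gln): best is CAA at 39.5.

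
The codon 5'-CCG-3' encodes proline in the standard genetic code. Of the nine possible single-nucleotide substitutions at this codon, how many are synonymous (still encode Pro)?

Position 1: none → 0 synonymous.
Position 2: none → 0 synonymous.
Position 3: CCU, CCC, CCA → 3 synonymous.
Total: 0 + 0 + 3 = 3.

3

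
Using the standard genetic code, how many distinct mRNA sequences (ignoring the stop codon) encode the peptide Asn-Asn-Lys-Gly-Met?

32

Asn: 2 codons.
Asn: 2 codons.
Lys: 2 codons.
Gly: 4 codons.
Met: 1 codon.
2 × 2 × 2 × 4 × 1 = 32.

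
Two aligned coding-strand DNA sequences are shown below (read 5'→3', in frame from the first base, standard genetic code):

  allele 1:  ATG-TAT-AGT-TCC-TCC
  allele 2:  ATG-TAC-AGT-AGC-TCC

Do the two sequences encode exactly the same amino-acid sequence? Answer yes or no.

yes

Codon 1: ATG Met / ATG Met — identical.
Codon 2: TAT Tyr / TAC Tyr — synonymous.
Codon 3: AGT Ser / AGT Ser — identical.
Codon 4: TCC Ser / AGC Ser — synonymous.
Codon 5: TCC Ser / TCC Ser — identical.
Nonsynonymous differences: 0 → same protein.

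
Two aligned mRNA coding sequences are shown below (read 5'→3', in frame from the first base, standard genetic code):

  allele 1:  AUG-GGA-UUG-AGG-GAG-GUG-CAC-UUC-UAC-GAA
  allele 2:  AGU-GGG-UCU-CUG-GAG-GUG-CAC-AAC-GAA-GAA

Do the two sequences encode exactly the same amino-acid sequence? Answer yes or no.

no

Codon 1: AUG Met / AGU Ser — nonsynonymous.
Codon 2: GGA Gly / GGG Gly — synonymous.
Codon 3: UUG Leu / UCU Ser — nonsynonymous.
Codon 4: AGG Arg / CUG Leu — nonsynonymous.
Codon 5: GAG Glu / GAG Glu — identical.
Codon 6: GUG Val / GUG Val — identical.
Codon 7: CAC His / CAC His — identical.
Codon 8: UUC Phe / AAC Asn — nonsynonymous.
Codon 9: UAC Tyr / GAA Glu — nonsynonymous.
Codon 10: GAA Glu / GAA Glu — identical.
Nonsynonymous differences: 5 → different protein.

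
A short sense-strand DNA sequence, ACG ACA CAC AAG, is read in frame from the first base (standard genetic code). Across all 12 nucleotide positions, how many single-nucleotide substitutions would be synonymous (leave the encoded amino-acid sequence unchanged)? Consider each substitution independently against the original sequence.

Codon 1 (ACG, Thr): 3 synonymous substitutions.
Codon 2 (ACA, Thr): 3 synonymous substitutions.
Codon 3 (CAC, His): 1 synonymous substitution.
Codon 4 (AAG, Lys): 1 synonymous substitution.
Total: 3 + 3 + 1 + 1 = 8.

8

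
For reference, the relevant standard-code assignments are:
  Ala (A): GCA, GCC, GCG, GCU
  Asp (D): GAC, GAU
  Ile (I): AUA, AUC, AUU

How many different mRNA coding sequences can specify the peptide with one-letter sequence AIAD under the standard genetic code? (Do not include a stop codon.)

96

Ala: 4 codons.
Ile: 3 codons.
Ala: 4 codons.
Asp: 2 codons.
4 × 3 × 4 × 2 = 96.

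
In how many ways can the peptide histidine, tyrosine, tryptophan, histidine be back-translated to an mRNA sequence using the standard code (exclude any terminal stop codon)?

8

His: 2 codons.
Tyr: 2 codons.
Trp: 1 codon.
His: 2 codons.
2 × 2 × 1 × 2 = 8.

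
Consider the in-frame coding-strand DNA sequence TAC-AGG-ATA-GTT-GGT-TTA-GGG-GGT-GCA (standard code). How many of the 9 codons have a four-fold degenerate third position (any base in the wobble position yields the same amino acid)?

5

Codon 1 TAC (Tyr): third position 2-fold.
Codon 2 AGG (Arg): third position 2-fold.
Codon 3 ATA (Ile): third position 3-fold.
Codon 4 GTT (Val): third position 4-fold.
Codon 5 GGT (Gly): third position 4-fold.
Codon 6 TTA (Leu): third position 2-fold.
Codon 7 GGG (Gly): third position 4-fold.
Codon 8 GGT (Gly): third position 4-fold.
Codon 9 GCA (Ala): third position 4-fold.
Four-fold degenerate third positions: 5.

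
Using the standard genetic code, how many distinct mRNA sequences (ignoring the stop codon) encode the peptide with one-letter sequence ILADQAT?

4608

Ile: 3 codons.
Leu: 6 codons.
Ala: 4 codons.
Asp: 2 codons.
Gln: 2 codons.
Ala: 4 codons.
Thr: 4 codons.
3 × 6 × 4 × 2 × 2 × 4 × 4 = 4608.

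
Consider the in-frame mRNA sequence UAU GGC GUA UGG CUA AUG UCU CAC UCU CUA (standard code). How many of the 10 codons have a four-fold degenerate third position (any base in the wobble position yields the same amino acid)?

6

Codon 1 UAU (Tyr): third position 2-fold.
Codon 2 GGC (Gly): third position 4-fold.
Codon 3 GUA (Val): third position 4-fold.
Codon 4 UGG (Trp): third position 1-fold.
Codon 5 CUA (Leu): third position 4-fold.
Codon 6 AUG (Met): third position 1-fold.
Codon 7 UCU (Ser): third position 4-fold.
Codon 8 CAC (His): third position 2-fold.
Codon 9 UCU (Ser): third position 4-fold.
Codon 10 CUA (Leu): third position 4-fold.
Four-fold degenerate third positions: 6.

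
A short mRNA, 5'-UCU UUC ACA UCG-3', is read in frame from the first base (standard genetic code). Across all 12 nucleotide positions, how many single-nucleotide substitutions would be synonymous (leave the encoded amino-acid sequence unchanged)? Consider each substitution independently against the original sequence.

Codon 1 (UCU, Ser): 3 synonymous substitutions.
Codon 2 (UUC, Phe): 1 synonymous substitution.
Codon 3 (ACA, Thr): 3 synonymous substitutions.
Codon 4 (UCG, Ser): 3 synonymous substitutions.
Total: 3 + 1 + 3 + 3 = 10.

10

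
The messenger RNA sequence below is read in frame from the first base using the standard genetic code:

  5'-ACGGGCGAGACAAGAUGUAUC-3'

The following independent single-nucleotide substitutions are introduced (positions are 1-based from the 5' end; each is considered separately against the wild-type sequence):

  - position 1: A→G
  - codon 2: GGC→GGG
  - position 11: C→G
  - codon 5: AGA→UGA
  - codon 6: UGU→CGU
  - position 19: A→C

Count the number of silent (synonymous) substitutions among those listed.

Codon 1: ACG (Thr) → GCG (Ala) — missense.
Codon 2: GGC (Gly) → GGG (Gly) — synonymous.
Codon 4: ACA (Thr) → AGA (Arg) — missense.
Codon 5: AGA (Arg) → UGA (Stop) — nonsense.
Codon 6: UGU (Cys) → CGU (Arg) — missense.
Codon 7: AUC (Ile) → CUC (Leu) — missense.
Synonymous: 1 of 6.

1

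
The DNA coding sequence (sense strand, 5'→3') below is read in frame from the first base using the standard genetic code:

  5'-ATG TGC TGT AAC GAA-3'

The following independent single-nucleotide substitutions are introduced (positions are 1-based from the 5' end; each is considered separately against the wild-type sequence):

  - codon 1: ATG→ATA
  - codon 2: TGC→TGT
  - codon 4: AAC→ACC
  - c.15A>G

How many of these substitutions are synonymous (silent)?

Codon 1: ATG (Met) → ATA (Ile) — missense.
Codon 2: TGC (Cys) → TGT (Cys) — synonymous.
Codon 4: AAC (Asn) → ACC (Thr) — missense.
Codon 5: GAA (Glu) → GAG (Glu) — synonymous.
Synonymous: 2 of 4.

2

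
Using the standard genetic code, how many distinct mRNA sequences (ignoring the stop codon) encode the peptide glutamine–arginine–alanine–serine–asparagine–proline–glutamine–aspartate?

9216

Gln: 2 codons.
Arg: 6 codons.
Ala: 4 codons.
Ser: 6 codons.
Asn: 2 codons.
Pro: 4 codons.
Gln: 2 codons.
Asp: 2 codons.
2 × 6 × 4 × 6 × 2 × 4 × 2 × 2 = 9216.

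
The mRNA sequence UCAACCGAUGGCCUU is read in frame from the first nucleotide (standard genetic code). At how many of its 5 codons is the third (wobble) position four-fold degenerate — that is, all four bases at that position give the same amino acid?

4

Codon 1 UCA (Ser): third position 4-fold.
Codon 2 ACC (Thr): third position 4-fold.
Codon 3 GAU (Asp): third position 2-fold.
Codon 4 GGC (Gly): third position 4-fold.
Codon 5 CUU (Leu): third position 4-fold.
Four-fold degenerate third positions: 4.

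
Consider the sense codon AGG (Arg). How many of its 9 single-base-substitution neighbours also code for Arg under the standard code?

Position 1: CGG → 1 synonymous.
Position 2: none → 0 synonymous.
Position 3: AGA → 1 synonymous.
Total: 1 + 0 + 1 = 2.

2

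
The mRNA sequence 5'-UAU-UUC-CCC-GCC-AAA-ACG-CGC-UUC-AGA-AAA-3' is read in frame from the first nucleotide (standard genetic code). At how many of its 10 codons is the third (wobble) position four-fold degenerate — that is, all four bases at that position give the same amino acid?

4

Codon 1 UAU (Tyr): third position 2-fold.
Codon 2 UUC (Phe): third position 2-fold.
Codon 3 CCC (Pro): third position 4-fold.
Codon 4 GCC (Ala): third position 4-fold.
Codon 5 AAA (Lys): third position 2-fold.
Codon 6 ACG (Thr): third position 4-fold.
Codon 7 CGC (Arg): third position 4-fold.
Codon 8 UUC (Phe): third position 2-fold.
Codon 9 AGA (Arg): third position 2-fold.
Codon 10 AAA (Lys): third position 2-fold.
Four-fold degenerate third positions: 4.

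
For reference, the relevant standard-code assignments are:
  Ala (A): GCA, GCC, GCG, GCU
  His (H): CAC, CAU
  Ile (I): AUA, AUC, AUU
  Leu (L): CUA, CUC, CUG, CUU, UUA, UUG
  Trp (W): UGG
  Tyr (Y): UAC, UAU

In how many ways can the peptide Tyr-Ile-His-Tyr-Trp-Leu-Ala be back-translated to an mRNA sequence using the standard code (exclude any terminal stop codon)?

576

Tyr: 2 codons.
Ile: 3 codons.
His: 2 codons.
Tyr: 2 codons.
Trp: 1 codon.
Leu: 6 codons.
Ala: 4 codons.
2 × 3 × 2 × 2 × 1 × 6 × 4 = 576.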